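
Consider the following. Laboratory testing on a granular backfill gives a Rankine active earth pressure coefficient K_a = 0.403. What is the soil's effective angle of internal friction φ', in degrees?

25.2°

K_a = tan²(45° − φ/2) ⇒ 45° − φ/2 = arctan(√0.403) = 32.41°.
φ = 2(45° − 32.41°) = 25.18°.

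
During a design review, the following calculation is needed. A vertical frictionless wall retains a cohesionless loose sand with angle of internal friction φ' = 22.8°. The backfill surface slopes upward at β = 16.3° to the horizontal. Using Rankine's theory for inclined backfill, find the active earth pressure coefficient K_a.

0.542

K_a = cos β · (cos β − √(cos²β − cos²φ)) / (cos β + √(cos²β − cos²φ)).
cos β = 0.9598, cos φ = 0.9219, √(cos²β − cos²φ) = 0.2672.
K_a = 0.9598 × (0.9598 − 0.2672)/(0.9598 + 0.2672) = 0.5418.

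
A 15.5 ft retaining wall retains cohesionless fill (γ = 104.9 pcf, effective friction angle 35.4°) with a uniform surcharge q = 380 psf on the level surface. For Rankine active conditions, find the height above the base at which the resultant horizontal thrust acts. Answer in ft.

K_a = 0.2664.
Triangular part P₁ = ½K_aγH² = 3357 at H/3 = 5.167 ft; rectangular part P₂ = K_a q H = 1569 at H/2 = 7.750 ft.
ȳ = (P₁·5.167 + P₂·7.750)/(P₁+P₂) = 5.990 ft.

5.99 ft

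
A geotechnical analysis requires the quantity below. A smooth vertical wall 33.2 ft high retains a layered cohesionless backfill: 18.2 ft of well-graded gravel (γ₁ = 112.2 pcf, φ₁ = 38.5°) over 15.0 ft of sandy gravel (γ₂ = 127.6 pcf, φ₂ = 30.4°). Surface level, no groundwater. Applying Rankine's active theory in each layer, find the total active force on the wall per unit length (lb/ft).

19100 lb/ft

K_a1 = tan²(45°−38.5°/2) = 0.2327; K_a2 = tan²(45°−30.4°/2) = 0.3280.
Layer 1: σ at base = K_a1 γ₁ h₁ = 475.1 psf; P₁ = ½×475.1×18.2 = 4323.
Layer 2: σ_v at top = γ₁h₁ = 2042; σ_h top = K_a2×2042 = 669.8; σ_h base = K_a2×(2042+127.6×15.0) = 1298.
P₂ = ½(669.8+1298)×15.0 = 14750. Total P_a = 4323+14750 = 19080 lb/ft.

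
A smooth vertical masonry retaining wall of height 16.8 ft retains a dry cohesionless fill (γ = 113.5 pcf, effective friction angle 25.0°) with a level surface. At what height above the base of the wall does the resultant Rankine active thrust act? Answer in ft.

K_a = 0.4059.
The pressure distribution is triangular, so the resultant acts at H/3 above the base = 16.8/3 = 5.600 ft.

5.60 ft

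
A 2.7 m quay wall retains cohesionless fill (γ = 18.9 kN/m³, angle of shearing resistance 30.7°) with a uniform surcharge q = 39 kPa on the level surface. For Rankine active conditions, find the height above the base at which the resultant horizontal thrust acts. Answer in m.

1.17 m

K_a = 0.3240.
Triangular part P₁ = ½K_aγH² = 22.32 at H/3 = 0.9000 m; rectangular part P₂ = K_a q H = 34.12 at H/2 = 1.350 m.
ȳ = (P₁·0.9000 + P₂·1.350)/(P₁+P₂) = 1.172 m.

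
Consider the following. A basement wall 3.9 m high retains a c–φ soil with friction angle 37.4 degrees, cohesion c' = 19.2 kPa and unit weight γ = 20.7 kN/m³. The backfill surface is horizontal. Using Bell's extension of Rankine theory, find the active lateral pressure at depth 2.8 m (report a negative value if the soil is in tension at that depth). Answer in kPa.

-4.82 kPa

K_a = (1 − sin φ)/(1 + sin φ) = 0.2443.
σ_a = K_a γ z − 2c√K_a = 0.2443×20.7×2.8 − 2×19.2×0.4942 = -4.821 kPa.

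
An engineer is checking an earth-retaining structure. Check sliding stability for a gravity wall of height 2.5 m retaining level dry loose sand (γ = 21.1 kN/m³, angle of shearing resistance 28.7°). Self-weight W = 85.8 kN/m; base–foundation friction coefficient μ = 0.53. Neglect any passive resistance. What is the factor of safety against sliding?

1.96

K_a = tan²(45° − 28.7°/2) = 0.3511.
P_a = ½K_aγH² = 0.5×0.3511×21.1×2.5² = 23.15 kN/m, acting at H/3 = 0.8333 m above the base.
FS_sliding = μW / P_a = 0.53×85.8 / 23.15 = 1.964.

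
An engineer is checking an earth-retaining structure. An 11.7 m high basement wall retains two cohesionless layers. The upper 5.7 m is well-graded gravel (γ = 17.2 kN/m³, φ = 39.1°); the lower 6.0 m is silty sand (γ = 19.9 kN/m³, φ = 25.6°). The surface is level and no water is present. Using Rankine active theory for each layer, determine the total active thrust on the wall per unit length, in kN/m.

439 kN/m

K_a1 = tan²(45°−39.1°/2) = 0.2265; K_a2 = tan²(45°−25.6°/2) = 0.3966.
Layer 1: σ at base = K_a1 γ₁ h₁ = 22.20 kPa; P₁ = ½×22.20×5.7 = 63.28.
Layer 2: σ_v at top = γ₁h₁ = 98.04; σ_h top = K_a2×98.04 = 38.88; σ_h base = K_a2×(98.04+19.9×6.0) = 86.23.
P₂ = ½(38.88+86.23)×6.0 = 375.3. Total P_a = 63.28+375.3 = 438.6 kN/m.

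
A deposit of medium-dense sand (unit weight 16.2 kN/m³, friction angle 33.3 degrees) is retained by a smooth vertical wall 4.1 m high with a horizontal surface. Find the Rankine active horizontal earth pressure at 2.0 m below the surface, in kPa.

K_a = (1 − sin φ)/(1 + sin φ) = 0.2911.
σ_h = K_a γ z = 0.2911 × 16.2 × 2.0 = 9.433 kPa.

9.43 kPa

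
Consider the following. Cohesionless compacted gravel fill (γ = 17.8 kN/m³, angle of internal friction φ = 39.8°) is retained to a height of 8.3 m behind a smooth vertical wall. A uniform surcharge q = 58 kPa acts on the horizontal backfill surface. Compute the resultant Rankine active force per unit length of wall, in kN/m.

K_a = tan²(45° − φ/2) = 0.2194.
Soil triangle: ½ K_a γ H² = 0.5×0.2194×17.8×8.3² = 134.5 kN/m.
Surcharge rectangle: K_a q H = 0.2194×58×8.3 = 105.6 kN/m.
Total = 134.5 + 105.6 = 240.2 kN/m.

240 kN/m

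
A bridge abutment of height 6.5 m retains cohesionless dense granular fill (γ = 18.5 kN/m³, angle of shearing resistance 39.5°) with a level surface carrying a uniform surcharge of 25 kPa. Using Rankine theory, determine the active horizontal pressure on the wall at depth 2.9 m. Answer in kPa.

17.5 kPa

K_a = (1 − sin φ)/(1 + sin φ) = 0.2224.
σ_v = γz + q = 18.5 × 2.9 + 25 = 78.65 kPa.
σ_h = K_a σ_v = 0.2224 × 78.65 = 17.49 kPa.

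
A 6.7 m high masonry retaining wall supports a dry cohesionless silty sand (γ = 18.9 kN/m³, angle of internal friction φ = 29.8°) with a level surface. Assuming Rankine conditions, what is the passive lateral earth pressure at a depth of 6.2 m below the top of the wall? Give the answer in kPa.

349 kPa

K_p = (1 + sin φ)/(1 − sin φ) = 2.976.
σ_h = K_p γ z = 2.976 × 18.9 × 6.2 = 348.7 kPa.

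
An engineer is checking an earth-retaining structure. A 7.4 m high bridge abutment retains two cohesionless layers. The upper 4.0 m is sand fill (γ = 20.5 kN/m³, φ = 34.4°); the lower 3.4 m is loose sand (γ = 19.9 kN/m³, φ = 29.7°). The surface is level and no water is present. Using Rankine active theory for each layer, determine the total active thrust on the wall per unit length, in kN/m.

K_a1 = tan²(45°−34.4°/2) = 0.2780; K_a2 = tan²(45°−29.7°/2) = 0.3374.
Layer 1: σ at base = K_a1 γ₁ h₁ = 22.79 kPa; P₁ = ½×22.79×4.0 = 45.59.
Layer 2: σ_v at top = γ₁h₁ = 82.00; σ_h top = K_a2×82.00 = 27.67; σ_h base = K_a2×(82.00+19.9×3.4) = 50.49.
P₂ = ½(27.67+50.49)×3.4 = 132.9. Total P_a = 45.59+132.9 = 178.5 kN/m.

178 kN/m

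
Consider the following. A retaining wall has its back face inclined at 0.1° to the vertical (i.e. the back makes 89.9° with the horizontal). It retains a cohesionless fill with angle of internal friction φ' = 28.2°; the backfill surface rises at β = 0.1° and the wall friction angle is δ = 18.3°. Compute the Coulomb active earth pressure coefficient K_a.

K_a = sin²(α+φ) / [sin²α · sin(α−δ) · (1 + √{sin(φ+δ)sin(φ−β) / (sin(α−δ)sin(α+β))})²].
With α = 89.9°, φ = 28.2°, δ = 18.3°, β = 0.1°: K_a = 0.3203.

0.320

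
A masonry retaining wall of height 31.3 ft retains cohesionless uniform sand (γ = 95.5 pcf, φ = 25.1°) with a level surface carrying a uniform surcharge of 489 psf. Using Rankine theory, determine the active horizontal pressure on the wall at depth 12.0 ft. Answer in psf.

K_a = (1 − sin φ)/(1 + sin φ) = 0.4043.
σ_v = γz + q = 95.5 × 12.0 + 489 = 1635 psf.
σ_h = K_a σ_v = 0.4043 × 1635 = 661.0 psf.

661 psf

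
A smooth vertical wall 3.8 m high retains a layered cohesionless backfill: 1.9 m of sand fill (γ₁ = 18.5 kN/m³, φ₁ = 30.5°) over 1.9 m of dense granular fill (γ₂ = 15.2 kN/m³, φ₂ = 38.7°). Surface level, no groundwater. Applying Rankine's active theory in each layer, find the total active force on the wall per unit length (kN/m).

K_a1 = tan²(45°−30.5°/2) = 0.3267; K_a2 = tan²(45°−38.7°/2) = 0.2306.
Layer 1: σ at base = K_a1 γ₁ h₁ = 11.48 kPa; P₁ = ½×11.48×1.9 = 10.91.
Layer 2: σ_v at top = γ₁h₁ = 35.15; σ_h top = K_a2×35.15 = 8.105; σ_h base = K_a2×(35.15+15.2×1.9) = 14.76.
P₂ = ½(8.105+14.76)×1.9 = 21.73. Total P_a = 10.91+21.73 = 32.63 kN/m.

32.6 kN/m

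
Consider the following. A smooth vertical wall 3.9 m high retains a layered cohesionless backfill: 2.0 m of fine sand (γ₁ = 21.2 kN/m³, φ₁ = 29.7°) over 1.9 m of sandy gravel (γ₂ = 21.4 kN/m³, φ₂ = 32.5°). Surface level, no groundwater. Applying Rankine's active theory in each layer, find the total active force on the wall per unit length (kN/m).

50.2 kN/m

K_a1 = tan²(45°−29.7°/2) = 0.3374; K_a2 = tan²(45°−32.5°/2) = 0.3010.
Layer 1: σ at base = K_a1 γ₁ h₁ = 14.31 kPa; P₁ = ½×14.31×2.0 = 14.31.
Layer 2: σ_v at top = γ₁h₁ = 42.40; σ_h top = K_a2×42.40 = 12.76; σ_h base = K_a2×(42.40+21.4×1.9) = 25.00.
P₂ = ½(12.76+25.00)×1.9 = 35.87. Total P_a = 14.31+35.87 = 50.18 kN/m.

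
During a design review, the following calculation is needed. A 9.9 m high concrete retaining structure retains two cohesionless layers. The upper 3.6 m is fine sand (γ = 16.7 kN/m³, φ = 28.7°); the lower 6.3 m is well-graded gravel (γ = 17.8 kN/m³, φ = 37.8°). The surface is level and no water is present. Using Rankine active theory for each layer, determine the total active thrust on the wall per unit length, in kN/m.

214 kN/m

K_a1 = tan²(45°−28.7°/2) = 0.3511; K_a2 = tan²(45°−37.8°/2) = 0.2400.
Layer 1: σ at base = K_a1 γ₁ h₁ = 21.11 kPa; P₁ = ½×21.11×3.6 = 38.00.
Layer 2: σ_v at top = γ₁h₁ = 60.12; σ_h top = K_a2×60.12 = 14.43; σ_h base = K_a2×(60.12+17.8×6.3) = 41.34.
P₂ = ½(14.43+41.34)×6.3 = 175.7. Total P_a = 38.00+175.7 = 213.7 kN/m.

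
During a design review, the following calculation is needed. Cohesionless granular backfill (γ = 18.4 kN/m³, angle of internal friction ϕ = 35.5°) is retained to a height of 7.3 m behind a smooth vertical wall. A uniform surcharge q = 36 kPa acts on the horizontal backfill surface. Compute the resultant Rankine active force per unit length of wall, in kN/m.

200 kN/m

K_a = tan²(45° − φ/2) = 0.2653.
Soil triangle: ½ K_a γ H² = 0.5×0.2653×18.4×7.3² = 130.0 kN/m.
Surcharge rectangle: K_a q H = 0.2653×36×7.3 = 69.71 kN/m.
Total = 130.0 + 69.71 = 199.8 kN/m.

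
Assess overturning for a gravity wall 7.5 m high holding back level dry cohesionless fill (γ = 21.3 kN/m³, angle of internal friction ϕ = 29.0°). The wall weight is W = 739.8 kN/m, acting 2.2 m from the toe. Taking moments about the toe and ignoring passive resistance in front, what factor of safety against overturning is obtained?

3.13

K_a = tan²(45° − 29.0°/2) = 0.3470.
P_a = ½K_aγH² = 0.5×0.3470×21.3×7.5² = 207.9 kN/m, acting at H/3 = 2.500 m above the base.
Overturning moment M_o = P_a × H/3 = 207.9 × 2.500 = 519.6.
Resisting moment M_r = W × 2.2 = 739.8 × 2.2 = 1628.
FS_overturning = M_r/M_o = 1628/519.6 = 3.132.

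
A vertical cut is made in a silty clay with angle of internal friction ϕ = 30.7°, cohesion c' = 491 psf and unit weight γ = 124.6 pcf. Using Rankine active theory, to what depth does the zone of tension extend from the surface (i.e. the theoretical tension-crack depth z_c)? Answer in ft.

13.8 ft

K_a = tan²(45° − 30.7°/2) = 0.3240; √K_a = 0.5692.
The active pressure is zero where K_a γ z = 2c√K_a, so z_c = 2c/(γ√K_a) = 2×491/(124.6×0.5692) = 13.85 ft.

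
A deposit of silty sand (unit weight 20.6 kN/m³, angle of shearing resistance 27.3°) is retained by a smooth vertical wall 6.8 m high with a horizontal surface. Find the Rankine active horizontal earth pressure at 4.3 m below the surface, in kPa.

K_a = (1 − sin φ)/(1 + sin φ) = 0.3711.
σ_h = K_a γ z = 0.3711 × 20.6 × 4.3 = 32.87 kPa.

32.9 kPa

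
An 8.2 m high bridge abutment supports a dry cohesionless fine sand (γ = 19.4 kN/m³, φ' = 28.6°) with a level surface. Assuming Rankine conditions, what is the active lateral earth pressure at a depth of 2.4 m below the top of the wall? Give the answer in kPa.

K_a = (1 − sin φ)/(1 + sin φ) = 0.3525.
σ_h = K_a γ z = 0.3525 × 19.4 × 2.4 = 16.41 kPa.

16.4 kPa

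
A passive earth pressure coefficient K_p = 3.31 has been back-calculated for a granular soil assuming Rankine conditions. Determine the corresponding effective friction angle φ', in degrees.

32.4°

K_p = (1+sin φ)/(1−sin φ) ⇒ sin φ = (K_p − 1)/(K_p + 1) = 0.5360.
φ = arcsin(0.5360) = 32.41°.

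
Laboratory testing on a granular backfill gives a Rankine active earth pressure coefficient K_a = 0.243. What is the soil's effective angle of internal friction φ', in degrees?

K_a = tan²(45° − φ/2) ⇒ 45° − φ/2 = arctan(√0.243) = 26.24°.
φ = 2(45° − 26.24°) = 37.52°.

37.5°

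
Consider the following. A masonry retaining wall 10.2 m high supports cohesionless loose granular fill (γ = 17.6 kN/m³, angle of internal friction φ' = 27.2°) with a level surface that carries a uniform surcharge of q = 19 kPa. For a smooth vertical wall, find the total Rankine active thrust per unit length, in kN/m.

K_a = tan²(45° − φ/2) = 0.3726.
Soil triangle: ½ K_a γ H² = 0.5×0.3726×17.6×10.2² = 341.1 kN/m.
Surcharge rectangle: K_a q H = 0.3726×19×10.2 = 72.21 kN/m.
Total = 341.1 + 72.21 = 413.3 kN/m.

413 kN/m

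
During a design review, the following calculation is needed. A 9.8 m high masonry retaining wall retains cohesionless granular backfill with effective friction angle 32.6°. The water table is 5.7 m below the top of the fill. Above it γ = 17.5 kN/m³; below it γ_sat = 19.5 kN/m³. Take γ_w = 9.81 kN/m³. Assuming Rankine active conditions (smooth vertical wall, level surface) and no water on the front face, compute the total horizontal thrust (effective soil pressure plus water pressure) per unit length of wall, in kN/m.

K_a = tan²(45° − φ/2) = 0.2997.
γ' = 19.5 − 9.81 = 9.690 kN/m³. Depth below WT = 4.1 m.
σ'_h at WT = K_a γ d_w = 29.90 kPa; at base = 29.90 + K_a γ' × 4.1 = 41.81 kPa.
P₁ (0–5.7 m) = ½×29.90×5.7 = 85.21. P₂ (5.7–9.8 m) = ½(29.90+41.81)×4.1 = 147.0.
P_w = ½ γ_w h₂² = 0.5×9.81×4.1² = 82.45. Total = 85.21+147.0+82.45 = 314.7 kN/m.

315 kN/m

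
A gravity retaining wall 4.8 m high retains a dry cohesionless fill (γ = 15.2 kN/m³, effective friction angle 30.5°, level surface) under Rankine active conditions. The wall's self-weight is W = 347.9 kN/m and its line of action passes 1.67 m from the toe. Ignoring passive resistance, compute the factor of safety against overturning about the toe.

6.35

K_a = tan²(45° − 30.5°/2) = 0.3267.
P_a = ½K_aγH² = 0.5×0.3267×15.2×4.8² = 57.20 kN/m, acting at H/3 = 1.600 m above the base.
Overturning moment M_o = P_a × H/3 = 57.20 × 1.600 = 91.52.
Resisting moment M_r = W × 1.67 = 347.9 × 1.67 = 581.0.
FS_overturning = M_r/M_o = 581.0/91.52 = 6.348.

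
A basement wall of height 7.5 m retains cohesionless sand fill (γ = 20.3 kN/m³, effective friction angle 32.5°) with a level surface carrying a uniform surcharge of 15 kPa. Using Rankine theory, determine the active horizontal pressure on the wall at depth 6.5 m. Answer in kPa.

K_a = (1 − sin φ)/(1 + sin φ) = 0.3010.
σ_v = γz + q = 20.3 × 6.5 + 15 = 147.0 kPa.
σ_h = K_a σ_v = 0.3010 × 147.0 = 44.23 kPa.

44.2 kPa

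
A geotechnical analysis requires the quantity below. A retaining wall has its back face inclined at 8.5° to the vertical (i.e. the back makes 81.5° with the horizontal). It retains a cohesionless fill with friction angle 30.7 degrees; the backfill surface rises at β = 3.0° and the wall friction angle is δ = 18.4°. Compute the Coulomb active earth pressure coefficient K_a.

0.370

K_a = sin²(α+φ) / [sin²α · sin(α−δ) · (1 + √{sin(φ+δ)sin(φ−β) / (sin(α−δ)sin(α+β))})²].
With α = 81.5°, φ = 30.7°, δ = 18.4°, β = 3.0°: K_a = 0.3703.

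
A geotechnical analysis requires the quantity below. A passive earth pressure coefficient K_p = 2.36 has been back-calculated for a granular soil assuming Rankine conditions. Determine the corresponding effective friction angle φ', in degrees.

K_p = (1+sin φ)/(1−sin φ) ⇒ sin φ = (K_p − 1)/(K_p + 1) = 0.4048.
φ = arcsin(0.4048) = 23.88°.

23.9°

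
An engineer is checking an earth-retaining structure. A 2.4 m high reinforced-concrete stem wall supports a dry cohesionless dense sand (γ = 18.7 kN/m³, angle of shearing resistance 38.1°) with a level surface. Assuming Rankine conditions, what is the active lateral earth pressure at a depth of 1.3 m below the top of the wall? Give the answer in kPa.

K_a = (1 − sin φ)/(1 + sin φ) = 0.2368.
σ_h = K_a γ z = 0.2368 × 18.7 × 1.3 = 5.757 kPa.

5.76 kPa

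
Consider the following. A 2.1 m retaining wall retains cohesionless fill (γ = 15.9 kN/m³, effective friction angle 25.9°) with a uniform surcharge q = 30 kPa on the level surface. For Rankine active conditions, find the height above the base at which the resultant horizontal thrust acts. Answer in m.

0.925 m

K_a = 0.3920.
Triangular part P₁ = ½K_aγH² = 13.74 at H/3 = 0.7000 m; rectangular part P₂ = K_a q H = 24.69 at H/2 = 1.050 m.
ȳ = (P₁·0.7000 + P₂·1.050)/(P₁+P₂) = 0.9249 m.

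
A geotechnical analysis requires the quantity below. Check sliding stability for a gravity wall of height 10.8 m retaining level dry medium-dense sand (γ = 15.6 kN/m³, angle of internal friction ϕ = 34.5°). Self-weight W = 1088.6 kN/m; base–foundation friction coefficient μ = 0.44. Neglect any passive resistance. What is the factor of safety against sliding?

1.90

K_a = tan²(45° − 34.5°/2) = 0.2768.
P_a = ½K_aγH² = 0.5×0.2768×15.6×10.8² = 251.8 kN/m, acting at H/3 = 3.600 m above the base.
FS_sliding = μW / P_a = 0.44×1088.6 / 251.8 = 1.902.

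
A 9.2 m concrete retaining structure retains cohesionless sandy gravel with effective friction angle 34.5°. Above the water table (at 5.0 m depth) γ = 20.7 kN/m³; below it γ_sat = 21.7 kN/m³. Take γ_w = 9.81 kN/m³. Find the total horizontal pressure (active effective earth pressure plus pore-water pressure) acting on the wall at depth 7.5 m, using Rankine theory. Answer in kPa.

K_a = (1 − sin φ)/(1 + sin φ) = 0.2768.
γ' = 21.7 − 9.81 = 11.89 kN/m³.
Effective vertical stress at 7.5 m: σ'_v = 20.7×5.0 + 11.89×2.50 = 133.2 kPa.
σ'_h = K_a σ'_v = 0.2768 × 133.2 = 36.88 kPa; u = γ_w × 2.50 = 24.53 kPa.
Total σ_h = 36.88 + 24.53 = 61.40 kPa.

61.4 kPa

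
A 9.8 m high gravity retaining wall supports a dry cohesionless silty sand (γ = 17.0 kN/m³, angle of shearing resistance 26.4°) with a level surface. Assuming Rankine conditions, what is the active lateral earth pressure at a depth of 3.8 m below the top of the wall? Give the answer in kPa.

K_a = (1 − sin φ)/(1 + sin φ) = 0.3844.
σ_h = K_a γ z = 0.3844 × 17.0 × 3.8 = 24.83 kPa.

24.8 kPa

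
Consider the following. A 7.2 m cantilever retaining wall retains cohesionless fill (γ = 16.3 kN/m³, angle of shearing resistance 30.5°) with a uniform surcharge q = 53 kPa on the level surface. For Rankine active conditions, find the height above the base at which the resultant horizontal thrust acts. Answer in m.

K_a = 0.3267.
Triangular part P₁ = ½K_aγH² = 138.0 at H/3 = 2.400 m; rectangular part P₂ = K_a q H = 124.7 at H/2 = 3.600 m.
ȳ = (P₁·2.400 + P₂·3.600)/(P₁+P₂) = 2.969 m.

2.97 m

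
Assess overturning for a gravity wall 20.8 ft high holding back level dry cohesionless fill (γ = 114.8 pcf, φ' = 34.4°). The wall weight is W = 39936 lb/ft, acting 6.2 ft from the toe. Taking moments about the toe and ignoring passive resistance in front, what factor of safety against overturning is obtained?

5.17

K_a = tan²(45° − 34.4°/2) = 0.2780.
P_a = ½K_aγH² = 0.5×0.2780×114.8×20.8² = 6903 lb/ft, acting at H/3 = 6.933 ft above the base.
Overturning moment M_o = P_a × H/3 = 6903 × 6.933 = 47860.
Resisting moment M_r = W × 6.2 = 39936 × 6.2 = 247600.
FS_overturning = M_r/M_o = 247600/47860 = 5.173.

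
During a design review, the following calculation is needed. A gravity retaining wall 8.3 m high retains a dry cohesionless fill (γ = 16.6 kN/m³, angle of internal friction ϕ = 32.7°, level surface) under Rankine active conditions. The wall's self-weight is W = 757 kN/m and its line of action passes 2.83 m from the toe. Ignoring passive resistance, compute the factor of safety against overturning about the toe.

4.54

K_a = tan²(45° − 32.7°/2) = 0.2985.
P_a = ½K_aγH² = 0.5×0.2985×16.6×8.3² = 170.7 kN/m, acting at H/3 = 2.767 m above the base.
Overturning moment M_o = P_a × H/3 = 170.7 × 2.767 = 472.2.
Resisting moment M_r = W × 2.83 = 757 × 2.83 = 2142.
FS_overturning = M_r/M_o = 2142/472.2 = 4.537.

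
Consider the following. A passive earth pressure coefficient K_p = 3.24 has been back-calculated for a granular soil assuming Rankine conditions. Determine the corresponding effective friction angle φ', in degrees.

31.9°

K_p = (1+sin φ)/(1−sin φ) ⇒ sin φ = (K_p − 1)/(K_p + 1) = 0.5283.
φ = arcsin(0.5283) = 31.89°.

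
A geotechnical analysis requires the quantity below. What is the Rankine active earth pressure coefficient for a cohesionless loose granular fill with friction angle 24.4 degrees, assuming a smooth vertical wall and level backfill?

K_a = tan²(45° − φ/2) = tan²(32.80°) = 0.4153.

0.415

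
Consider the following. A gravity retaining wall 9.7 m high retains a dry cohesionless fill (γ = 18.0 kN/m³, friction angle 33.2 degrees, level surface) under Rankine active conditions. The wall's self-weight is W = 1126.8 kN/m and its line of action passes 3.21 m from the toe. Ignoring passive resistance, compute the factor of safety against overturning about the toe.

4.52

K_a = tan²(45° − 33.2°/2) = 0.2924.
P_a = ½K_aγH² = 0.5×0.2924×18.0×9.7² = 247.6 kN/m, acting at H/3 = 3.233 m above the base.
Overturning moment M_o = P_a × H/3 = 247.6 × 3.233 = 800.5.
Resisting moment M_r = W × 3.21 = 1126.8 × 3.21 = 3617.
FS_overturning = M_r/M_o = 3617/800.5 = 4.519.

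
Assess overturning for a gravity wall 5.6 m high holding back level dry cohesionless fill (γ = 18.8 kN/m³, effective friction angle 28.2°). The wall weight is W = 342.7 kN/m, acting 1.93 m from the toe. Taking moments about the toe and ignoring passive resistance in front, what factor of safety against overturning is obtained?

K_a = tan²(45° − 28.2°/2) = 0.3582.
P_a = ½K_aγH² = 0.5×0.3582×18.8×5.6² = 105.6 kN/m, acting at H/3 = 1.867 m above the base.
Overturning moment M_o = P_a × H/3 = 105.6 × 1.867 = 197.1.
Resisting moment M_r = W × 1.93 = 342.7 × 1.93 = 661.4.
FS_overturning = M_r/M_o = 661.4/197.1 = 3.356.

3.36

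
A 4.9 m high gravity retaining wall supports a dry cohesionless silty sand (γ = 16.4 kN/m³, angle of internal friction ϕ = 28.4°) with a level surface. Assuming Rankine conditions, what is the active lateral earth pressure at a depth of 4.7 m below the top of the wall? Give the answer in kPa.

27.4 kPa

K_a = (1 − sin φ)/(1 + sin φ) = 0.3554.
σ_h = K_a γ z = 0.3554 × 16.4 × 4.7 = 27.39 kPa.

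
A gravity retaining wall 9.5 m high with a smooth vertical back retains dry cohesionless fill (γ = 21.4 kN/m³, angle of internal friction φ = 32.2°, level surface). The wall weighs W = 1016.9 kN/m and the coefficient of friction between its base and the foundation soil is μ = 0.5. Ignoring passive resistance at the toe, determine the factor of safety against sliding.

K_a = tan²(45° − 32.2°/2) = 0.3047.
P_a = ½K_aγH² = 0.5×0.3047×21.4×9.5² = 294.3 kN/m, acting at H/3 = 3.167 m above the base.
FS_sliding = μW / P_a = 0.5×1016.9 / 294.3 = 1.728.

1.73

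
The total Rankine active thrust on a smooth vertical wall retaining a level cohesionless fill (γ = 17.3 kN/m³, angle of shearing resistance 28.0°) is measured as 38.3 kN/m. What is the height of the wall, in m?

3.50 m

K_a = 0.3610. P_a = ½ K_a γ H² ⇒ H = √(2P_a/(K_a γ)).
H = √(2×38.3/(0.3610×17.3)) = 3.502 m.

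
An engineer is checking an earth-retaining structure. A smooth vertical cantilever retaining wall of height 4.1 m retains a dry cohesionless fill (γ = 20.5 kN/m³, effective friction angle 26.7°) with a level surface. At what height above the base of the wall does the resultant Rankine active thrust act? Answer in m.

K_a = 0.3800.
The pressure distribution is triangular, so the resultant acts at H/3 above the base = 4.1/3 = 1.367 m.

1.37 m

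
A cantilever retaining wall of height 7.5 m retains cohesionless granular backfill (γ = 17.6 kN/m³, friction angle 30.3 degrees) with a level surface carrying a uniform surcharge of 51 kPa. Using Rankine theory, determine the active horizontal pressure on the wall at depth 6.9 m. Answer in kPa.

56.8 kPa

K_a = (1 − sin φ)/(1 + sin φ) = 0.3293.
σ_v = γz + q = 17.6 × 6.9 + 51 = 172.4 kPa.
σ_h = K_a σ_v = 0.3293 × 172.4 = 56.79 kPa.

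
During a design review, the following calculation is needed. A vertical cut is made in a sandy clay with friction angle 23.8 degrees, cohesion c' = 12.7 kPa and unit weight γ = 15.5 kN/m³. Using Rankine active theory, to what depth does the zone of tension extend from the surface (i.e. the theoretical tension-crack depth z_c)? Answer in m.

2.51 m

K_a = tan²(45° − 23.8°/2) = 0.4250; √K_a = 0.6519.
The active pressure is zero where K_a γ z = 2c√K_a, so z_c = 2c/(γ√K_a) = 2×12.7/(15.5×0.6519) = 2.514 m.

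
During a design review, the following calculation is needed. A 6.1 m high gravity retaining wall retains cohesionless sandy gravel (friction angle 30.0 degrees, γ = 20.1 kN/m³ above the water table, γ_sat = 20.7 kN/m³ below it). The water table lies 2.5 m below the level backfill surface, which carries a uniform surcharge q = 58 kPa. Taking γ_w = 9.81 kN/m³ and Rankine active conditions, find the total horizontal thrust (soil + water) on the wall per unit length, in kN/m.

286 kN/m

K_a = tan²(45° − φ/2) = 0.3333.
γ' = 20.7 − 9.81 = 10.89 kN/m³. h₂ = H − d_w = 3.6 m.
σ'_h: at surface K_a·q = 19.33; at WT K_a(q+γd_w) = 36.08; at base K_a(q+γd_w+γ'h₂) = 49.15 kPa.
P₁ = ½(19.33+36.08)×2.5 = 69.27; P₂ = ½(36.08+49.15)×3.6 = 153.4; P_w = ½γ_w h₂² = 63.57.
Total = 69.27+153.4+63.57 = 286.3 kN/m.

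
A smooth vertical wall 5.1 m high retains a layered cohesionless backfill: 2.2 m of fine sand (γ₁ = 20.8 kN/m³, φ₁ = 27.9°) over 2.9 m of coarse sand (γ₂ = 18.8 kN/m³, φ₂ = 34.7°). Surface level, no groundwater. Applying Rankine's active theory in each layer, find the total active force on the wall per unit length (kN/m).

76.4 kN/m

K_a1 = tan²(45°−27.9°/2) = 0.3625; K_a2 = tan²(45°−34.7°/2) = 0.2745.
Layer 1: σ at base = K_a1 γ₁ h₁ = 16.59 kPa; P₁ = ½×16.59×2.2 = 18.24.
Layer 2: σ_v at top = γ₁h₁ = 45.76; σ_h top = K_a2×45.76 = 12.56; σ_h base = K_a2×(45.76+18.8×2.9) = 27.52.
P₂ = ½(12.56+27.52)×2.9 = 58.12. Total P_a = 18.24+58.12 = 76.37 kN/m.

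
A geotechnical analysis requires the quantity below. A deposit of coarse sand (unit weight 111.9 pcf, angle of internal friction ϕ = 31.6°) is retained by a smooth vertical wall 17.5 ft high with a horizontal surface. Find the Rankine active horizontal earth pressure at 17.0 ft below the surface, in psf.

594 psf

K_a = (1 − sin φ)/(1 + sin φ) = 0.3123.
σ_h = K_a γ z = 0.3123 × 111.9 × 17.0 = 594.2 psf.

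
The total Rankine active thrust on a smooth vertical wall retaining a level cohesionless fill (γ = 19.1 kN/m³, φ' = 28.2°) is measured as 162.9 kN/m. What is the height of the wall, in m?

6.90 m

K_a = 0.3582. P_a = ½ K_a γ H² ⇒ H = √(2P_a/(K_a γ)).
H = √(2×162.9/(0.3582×19.1)) = 6.901 m.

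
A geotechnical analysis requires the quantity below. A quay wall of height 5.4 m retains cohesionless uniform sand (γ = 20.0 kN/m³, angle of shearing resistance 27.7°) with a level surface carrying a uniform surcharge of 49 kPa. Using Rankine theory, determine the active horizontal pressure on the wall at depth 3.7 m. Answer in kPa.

44.9 kPa

K_a = (1 − sin φ)/(1 + sin φ) = 0.3653.
σ_v = γz + q = 20.0 × 3.7 + 49 = 123.0 kPa.
σ_h = K_a σ_v = 0.3653 × 123.0 = 44.94 kPa.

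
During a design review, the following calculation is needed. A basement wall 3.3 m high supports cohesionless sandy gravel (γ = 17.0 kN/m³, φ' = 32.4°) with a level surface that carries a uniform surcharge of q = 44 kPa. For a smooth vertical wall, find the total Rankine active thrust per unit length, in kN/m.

K_a = tan²(45° − φ/2) = 0.3022.
Soil triangle: ½ K_a γ H² = 0.5×0.3022×17.0×3.3² = 27.98 kN/m.
Surcharge rectangle: K_a q H = 0.3022×44×3.3 = 43.88 kN/m.
Total = 27.98 + 43.88 = 71.86 kN/m.

71.9 kN/m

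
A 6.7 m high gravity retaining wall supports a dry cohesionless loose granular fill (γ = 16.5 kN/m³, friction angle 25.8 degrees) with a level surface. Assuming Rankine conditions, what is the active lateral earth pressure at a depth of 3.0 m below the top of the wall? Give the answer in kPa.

19.5 kPa

K_a = (1 − sin φ)/(1 + sin φ) = 0.3935.
σ_h = K_a γ z = 0.3935 × 16.5 × 3.0 = 19.48 kPa.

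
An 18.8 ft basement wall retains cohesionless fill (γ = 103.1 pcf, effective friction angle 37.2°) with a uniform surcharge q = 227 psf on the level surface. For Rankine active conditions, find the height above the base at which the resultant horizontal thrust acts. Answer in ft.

6.86 ft

K_a = 0.2464.
Triangular part P₁ = ½K_aγH² = 4490 at H/3 = 6.267 ft; rectangular part P₂ = K_a q H = 1052 at H/2 = 9.400 ft.
ȳ = (P₁·6.267 + P₂·9.400)/(P₁+P₂) = 6.861 ft.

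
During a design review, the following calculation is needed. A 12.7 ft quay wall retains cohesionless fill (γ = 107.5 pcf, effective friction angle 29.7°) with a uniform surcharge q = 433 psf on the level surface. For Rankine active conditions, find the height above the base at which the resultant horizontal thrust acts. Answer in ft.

5.05 ft

K_a = 0.3374.
Triangular part P₁ = ½K_aγH² = 2925 at H/3 = 4.233 ft; rectangular part P₂ = K_a q H = 1855 at H/2 = 6.350 ft.
ȳ = (P₁·4.233 + P₂·6.350)/(P₁+P₂) = 5.055 ft.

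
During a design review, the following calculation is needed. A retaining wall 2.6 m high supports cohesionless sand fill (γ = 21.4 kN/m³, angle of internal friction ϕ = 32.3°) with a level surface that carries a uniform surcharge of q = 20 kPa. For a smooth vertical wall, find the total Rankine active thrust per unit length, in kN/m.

37.7 kN/m

K_a = tan²(45° − φ/2) = 0.3035.
Soil triangle: ½ K_a γ H² = 0.5×0.3035×21.4×2.6² = 21.95 kN/m.
Surcharge rectangle: K_a q H = 0.3035×20×2.6 = 15.78 kN/m.
Total = 21.95 + 15.78 = 37.73 kN/m.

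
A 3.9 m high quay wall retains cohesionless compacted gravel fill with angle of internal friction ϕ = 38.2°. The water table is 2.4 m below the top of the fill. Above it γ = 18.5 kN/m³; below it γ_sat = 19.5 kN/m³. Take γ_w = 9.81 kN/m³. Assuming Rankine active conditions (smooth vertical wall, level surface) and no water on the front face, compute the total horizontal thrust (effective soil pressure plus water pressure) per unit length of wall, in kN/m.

K_a = tan²(45° − φ/2) = 0.2358.
γ' = 19.5 − 9.81 = 9.690 kN/m³. Depth below WT = 1.5 m.
σ'_h at WT = K_a γ d_w = 10.47 kPa; at base = 10.47 + K_a γ' × 1.5 = 13.90 kPa.
P₁ (0–2.4 m) = ½×10.47×2.4 = 12.56. P₂ (2.4–3.9 m) = ½(10.47+13.90)×1.5 = 18.27.
P_w = ½ γ_w h₂² = 0.5×9.81×1.5² = 11.04. Total = 12.56+18.27+11.04 = 41.87 kN/m.

41.9 kN/m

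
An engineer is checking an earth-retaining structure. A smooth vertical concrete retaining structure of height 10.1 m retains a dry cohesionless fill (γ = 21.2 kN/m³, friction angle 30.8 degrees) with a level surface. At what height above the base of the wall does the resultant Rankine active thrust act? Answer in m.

K_a = 0.3227.
The pressure distribution is triangular, so the resultant acts at H/3 above the base = 10.1/3 = 3.367 m.

3.37 m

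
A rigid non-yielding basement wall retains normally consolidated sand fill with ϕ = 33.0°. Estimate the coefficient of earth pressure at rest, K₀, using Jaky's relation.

0.455

K₀ = 1 − sin φ' = 1 − sin 33.0° = 0.4554.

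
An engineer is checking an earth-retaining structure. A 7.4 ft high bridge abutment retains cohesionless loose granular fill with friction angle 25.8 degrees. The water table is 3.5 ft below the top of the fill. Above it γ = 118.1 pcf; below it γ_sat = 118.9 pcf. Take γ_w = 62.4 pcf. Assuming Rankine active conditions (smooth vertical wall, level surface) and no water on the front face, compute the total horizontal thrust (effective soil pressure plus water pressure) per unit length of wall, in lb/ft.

1560 lb/ft

K_a = tan²(45° − φ/2) = 0.3935.
γ' = 118.9 − 62.4 = 56.50 pcf. Depth below WT = 3.9 ft.
σ'_h at WT = K_a γ d_w = 162.7 psf; at base = 162.7 + K_a γ' × 3.9 = 249.4 psf.
P₁ (0–3.5 ft) = ½×162.7×3.5 = 284.6. P₂ (3.5–7.4 ft) = ½(162.7+249.4)×3.9 = 803.4.
P_w = ½ γ_w h₂² = 0.5×62.4×3.9² = 474.6. Total = 284.6+803.4+474.6 = 1563 lb/ft.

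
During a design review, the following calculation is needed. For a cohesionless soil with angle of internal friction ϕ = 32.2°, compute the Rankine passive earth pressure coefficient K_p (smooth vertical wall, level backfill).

3.28

K_p = (1 + sin φ)/(1 − sin φ) = tan²(45° + 32.2°/2) = 3.282.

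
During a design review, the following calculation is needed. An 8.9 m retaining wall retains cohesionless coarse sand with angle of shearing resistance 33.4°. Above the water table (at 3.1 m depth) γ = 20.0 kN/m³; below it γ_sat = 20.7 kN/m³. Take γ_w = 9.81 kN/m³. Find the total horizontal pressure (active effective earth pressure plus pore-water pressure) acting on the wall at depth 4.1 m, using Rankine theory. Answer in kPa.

K_a = (1 − sin φ)/(1 + sin φ) = 0.2899.
γ' = 20.7 − 9.81 = 10.89 kN/m³.
Effective vertical stress at 4.1 m: σ'_v = 20.0×3.1 + 10.89×1.000 = 72.89 kPa.
σ'_h = K_a σ'_v = 0.2899 × 72.89 = 21.13 kPa; u = γ_w × 1.000 = 9.810 kPa.
Total σ_h = 21.13 + 9.810 = 30.94 kPa.

30.9 kPa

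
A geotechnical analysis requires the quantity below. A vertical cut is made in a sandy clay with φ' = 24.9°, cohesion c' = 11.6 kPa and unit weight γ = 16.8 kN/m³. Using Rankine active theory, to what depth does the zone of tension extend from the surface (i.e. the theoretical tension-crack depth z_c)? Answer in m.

2.16 m

K_a = tan²(45° − 24.9°/2) = 0.4074; √K_a = 0.6383.
The active pressure is zero where K_a γ z = 2c√K_a, so z_c = 2c/(γ√K_a) = 2×11.6/(16.8×0.6383) = 2.163 m.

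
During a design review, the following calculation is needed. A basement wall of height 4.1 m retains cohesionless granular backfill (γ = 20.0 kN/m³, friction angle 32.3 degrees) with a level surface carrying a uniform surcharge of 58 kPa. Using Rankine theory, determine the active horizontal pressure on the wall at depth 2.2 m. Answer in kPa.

K_a = (1 − sin φ)/(1 + sin φ) = 0.3035.
σ_v = γz + q = 20.0 × 2.2 + 58 = 102.0 kPa.
σ_h = K_a σ_v = 0.3035 × 102.0 = 30.96 kPa.

31.0 kPa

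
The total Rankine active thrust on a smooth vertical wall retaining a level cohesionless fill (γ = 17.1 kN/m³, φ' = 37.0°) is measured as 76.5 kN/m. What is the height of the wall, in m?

K_a = 0.2486. P_a = ½ K_a γ H² ⇒ H = √(2P_a/(K_a γ)).
H = √(2×76.5/(0.2486×17.1)) = 5.999 m.

6.00 m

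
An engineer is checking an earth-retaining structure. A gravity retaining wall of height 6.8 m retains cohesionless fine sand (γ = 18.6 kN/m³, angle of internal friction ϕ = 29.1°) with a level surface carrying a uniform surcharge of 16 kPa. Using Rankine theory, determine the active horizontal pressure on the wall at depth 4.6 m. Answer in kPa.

K_a = (1 − sin φ)/(1 + sin φ) = 0.3456.
σ_v = γz + q = 18.6 × 4.6 + 16 = 101.6 kPa.
σ_h = K_a σ_v = 0.3456 × 101.6 = 35.10 kPa.

35.1 kPa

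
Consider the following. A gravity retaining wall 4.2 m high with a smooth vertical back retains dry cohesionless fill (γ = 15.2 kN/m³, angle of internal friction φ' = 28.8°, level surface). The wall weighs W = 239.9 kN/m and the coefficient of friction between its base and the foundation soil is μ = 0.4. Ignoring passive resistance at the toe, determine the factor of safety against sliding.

2.05

K_a = tan²(45° − 28.8°/2) = 0.3498.
P_a = ½K_aγH² = 0.5×0.3498×15.2×4.2² = 46.89 kN/m, acting at H/3 = 1.400 m above the base.
FS_sliding = μW / P_a = 0.4×239.9 / 46.89 = 2.047.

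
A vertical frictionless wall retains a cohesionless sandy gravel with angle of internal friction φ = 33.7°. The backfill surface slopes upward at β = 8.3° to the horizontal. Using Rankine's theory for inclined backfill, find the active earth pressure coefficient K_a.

K_a = cos β · (cos β − √(cos²β − cos²φ)) / (cos β + √(cos²β − cos²φ)).
cos β = 0.9895, cos φ = 0.8320, √(cos²β − cos²φ) = 0.5357.
K_a = 0.9895 × (0.9895 − 0.5357)/(0.9895 + 0.5357) = 0.2944.

0.294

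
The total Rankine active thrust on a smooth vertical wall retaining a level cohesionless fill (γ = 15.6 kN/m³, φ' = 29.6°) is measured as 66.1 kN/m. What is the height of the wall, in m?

K_a = 0.3387. P_a = ½ K_a γ H² ⇒ H = √(2P_a/(K_a γ)).
H = √(2×66.1/(0.3387×15.6)) = 5.002 m.

5.00 m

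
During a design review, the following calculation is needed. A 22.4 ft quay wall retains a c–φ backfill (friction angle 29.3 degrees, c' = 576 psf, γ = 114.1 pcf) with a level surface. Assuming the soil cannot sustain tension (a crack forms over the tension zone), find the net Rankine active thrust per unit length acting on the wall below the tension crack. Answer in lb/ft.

520 lb/ft

K_a = 0.3428; √K_a = 0.5855.
Tension-crack depth z_c = 2c/(γ√K_a) = 2×576/(114.1×0.5855) = 17.24 ft.
σ_a at base = K_a γ H − 2c√K_a = 0.3428×114.1×22.4 − 2×576×0.5855 = 201.7 psf.
P_a = ½ × 201.7 × (H − z_c) = 0.5×201.7×5.157 = 520.1 lb/ft.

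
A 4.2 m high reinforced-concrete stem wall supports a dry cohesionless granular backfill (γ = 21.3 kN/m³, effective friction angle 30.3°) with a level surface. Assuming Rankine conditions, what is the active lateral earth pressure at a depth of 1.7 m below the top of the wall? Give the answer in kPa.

K_a = (1 − sin φ)/(1 + sin φ) = 0.3293.
σ_h = K_a γ z = 0.3293 × 21.3 × 1.7 = 11.92 kPa.

11.9 kPa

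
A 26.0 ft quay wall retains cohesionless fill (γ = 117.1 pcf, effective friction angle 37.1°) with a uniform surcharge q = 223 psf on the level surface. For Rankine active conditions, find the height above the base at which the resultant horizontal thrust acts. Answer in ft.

K_a = 0.2475.
Triangular part P₁ = ½K_aγH² = 9796 at H/3 = 8.667 ft; rectangular part P₂ = K_a q H = 1435 at H/2 = 13.00 ft.
ȳ = (P₁·8.667 + P₂·13.00)/(P₁+P₂) = 9.220 ft.

9.22 ft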